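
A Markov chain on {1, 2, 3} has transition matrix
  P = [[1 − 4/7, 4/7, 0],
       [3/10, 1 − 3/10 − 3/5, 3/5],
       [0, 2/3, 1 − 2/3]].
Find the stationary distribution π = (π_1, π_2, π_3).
π = (21/97, 40/97, 36/97)

This is a birth-death chain on three states, which satisfies detailed balance: π_1 · P_{12} = π_2 · P_{21} and π_2 · P_{23} = π_3 · P_{32}.
From π_1 · 4/7 = π_2 · 3/10: π_2/π_1 = (4/7)/(3/10) = 40/21.
From π_2 · 3/5 = π_3 · 2/3: π_3/π_2 = (3/5)/(2/3) = 9/10.
Take π_1 proportional to 1; then unnormalized π = (1, 40/21, 12/7). Normalize by dividing by the sum 97/21:
  π = (21/97, 40/97, 36/97).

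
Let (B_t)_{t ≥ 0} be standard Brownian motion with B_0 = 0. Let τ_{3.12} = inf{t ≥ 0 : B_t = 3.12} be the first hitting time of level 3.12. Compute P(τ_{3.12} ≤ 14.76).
P(τ_{3.12} ≤ 14.76) = 2(1 − Φ(3.12/√14.76)) = 2(1 − Φ(0.8121)) ≈ 0.4167

By the reflection principle for standard BM, P(τ_b ≤ t) = 2 · P(B_t ≥ b). Since B_t ~ N(0, t), P(B_t ≥ 3.12) = 1 − Φ(3.12/√t) = 1 − Φ(3.12/√14.76) = 1 − Φ(0.8121) ≈ 0.20837. Doubling: P(τ_{3.12} ≤ 14.76) ≈ 2 · 0.20837 = 0.41674 ≈ 0.4167.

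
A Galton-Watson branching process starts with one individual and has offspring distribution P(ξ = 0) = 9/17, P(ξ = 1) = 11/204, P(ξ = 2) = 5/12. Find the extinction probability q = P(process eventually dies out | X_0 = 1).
q = 1

Mean offspring μ = 0·9/17 + 1·11/204 + 2·5/12 = 181/204 ≤ 1. For μ ≤ 1 with offspring not concentrated at 1, the Galton-Watson process goes extinct almost surely, so q = 1.
(Algebraic check: The pgf is f(s) = 9/17 + 11/204·s + 5/12·s². The extinction probability q is the smallest fixed point of f in [0, 1]. Setting s = f(s):
  5/12·s² + (11/204 − 1)·s + 9/17 = 0
  5/12·s² − (9/17 + 5/12)·s + 9/17 = 0
which factors as (s − 1)·(5/12·s − 9/17) = 0, giving roots s = 1 and s = (9/17)/(5/12) = 108/85. Since 108/85 ≥ 1, the smallest root in [0, 1] is s = 1.)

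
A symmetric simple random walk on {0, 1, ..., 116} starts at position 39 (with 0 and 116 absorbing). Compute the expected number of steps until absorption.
E[τ | X_0 = 39] = 3003

Let v_k = E[τ | X_0 = k]. Boundary: v_0 = v_116 = 0. Recurrence: v_k = 1 + (v_{k-1} + v_{k+1})/2 for 1 ≤ k ≤ 115. The particular solution to v_k − (v_{k-1} + v_{k+1})/2 = 1 is v_k = −k^2. Adding homogeneous solution A + B k and matching boundaries gives v_k = k (116 − k). Substituting k = 39: v_39 = 39 · 77 = 3003.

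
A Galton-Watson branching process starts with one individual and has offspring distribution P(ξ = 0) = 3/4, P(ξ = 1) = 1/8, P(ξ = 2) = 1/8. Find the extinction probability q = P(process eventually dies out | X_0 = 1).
q = 1

Mean offspring μ = 0·3/4 + 1·1/8 + 2·1/8 = 3/8 ≤ 1. For μ ≤ 1 with offspring not concentrated at 1, the Galton-Watson process goes extinct almost surely, so q = 1.
(Algebraic check: The pgf is f(s) = 3/4 + 1/8·s + 1/8·s². The extinction probability q is the smallest fixed point of f in [0, 1]. Setting s = f(s):
  1/8·s² + (1/8 − 1)·s + 3/4 = 0
  1/8·s² − (3/4 + 1/8)·s + 3/4 = 0
which factors as (s − 1)·(1/8·s − 3/4) = 0, giving roots s = 1 and s = (3/4)/(1/8) = 6. Since 6 ≥ 1, the smallest root in [0, 1] is s = 1.)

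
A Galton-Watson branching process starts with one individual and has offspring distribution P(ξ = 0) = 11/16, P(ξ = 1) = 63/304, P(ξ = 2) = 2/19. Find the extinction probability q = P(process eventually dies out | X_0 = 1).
q = 1

Mean offspring μ = 0·11/16 + 1·63/304 + 2·2/19 = 127/304 ≤ 1. For μ ≤ 1 with offspring not concentrated at 1, the Galton-Watson process goes extinct almost surely, so q = 1.
(Algebraic check: The pgf is f(s) = 11/16 + 63/304·s + 2/19·s². The extinction probability q is the smallest fixed point of f in [0, 1]. Setting s = f(s):
  2/19·s² + (63/304 − 1)·s + 11/16 = 0
  2/19·s² − (11/16 + 2/19)·s + 11/16 = 0
which factors as (s − 1)·(2/19·s − 11/16) = 0, giving roots s = 1 and s = (11/16)/(2/19) = 209/32. Since 209/32 ≥ 1, the smallest root in [0, 1] is s = 1.)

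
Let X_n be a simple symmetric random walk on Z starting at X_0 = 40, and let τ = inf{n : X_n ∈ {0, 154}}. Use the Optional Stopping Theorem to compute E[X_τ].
E[X_τ] = 40

X_n is a martingale and τ is a bounded-mean stopping time (indeed τ is finite a.s. with bounded expectation since the walk is in a bounded region). By the OST, E[X_τ] = E[X_0] = 40. Equivalently: E[X_τ] = 154 · P(hit 154 first) + 0 · P(hit 0 first) = 154 · (40/154) = 40.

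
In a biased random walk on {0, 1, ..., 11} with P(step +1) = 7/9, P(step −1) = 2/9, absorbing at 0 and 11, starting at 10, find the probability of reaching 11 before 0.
P(hit 11 before 0) = (1 − (2/7)^10) / (1 − (2/7)^11) = 395463915/395464939

Let u_k denote P(reach 11 before 0 | start at k). Boundary: u_0 = 0, u_11 = 1. Recurrence: u_k = 7/9·u_{k+1} + 2/9·u_{k-1} for 1 ≤ k ≤ 10. Try u_k = A + B·r^k with r = q/p = (2/9)/(7/9) = 2/7. Substitution satisfies the recurrence; boundary conditions give:
  u_k = (1 − r^k) / (1 − r^N) = (1 − (2/7)^10) / (1 − (2/7)^11) = 395463915/395464939.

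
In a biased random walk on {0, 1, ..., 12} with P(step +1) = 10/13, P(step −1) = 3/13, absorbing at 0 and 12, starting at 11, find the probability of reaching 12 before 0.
P(hit 12 before 0) = (1 − (3/10)^11) / (1 − (3/10)^12) = 142856889790/142857066937

Let u_k denote P(reach 12 before 0 | start at k). Boundary: u_0 = 0, u_12 = 1. Recurrence: u_k = 10/13·u_{k+1} + 3/13·u_{k-1} for 1 ≤ k ≤ 11. Try u_k = A + B·r^k with r = q/p = (3/13)/(10/13) = 3/10. Substitution satisfies the recurrence; boundary conditions give:
  u_k = (1 − r^k) / (1 − r^N) = (1 − (3/10)^11) / (1 − (3/10)^12) = 142856889790/142857066937.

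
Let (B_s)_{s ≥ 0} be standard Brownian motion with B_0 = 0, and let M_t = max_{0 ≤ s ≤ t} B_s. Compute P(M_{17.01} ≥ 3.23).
P(M_{17.01} ≥ 3.23) = 2·P(B_{17.01} ≥ 3.23) = 2(1 − Φ(3.23/√17.01)) ≈ 0.4335

By the reflection principle for Brownian motion, P(M_t ≥ a) = 2 · P(B_t ≥ a) for a ≥ 0. Since B_t ~ N(0, t), P(B_t ≥ 3.23) = 1 − Φ(3.23/√t) = 1 − Φ(3.23/√17.01) = 1 − Φ(0.7832). So
  P(M_{17.01} ≥ 3.23) = 2(1 − Φ(0.7832)) ≈ 0.4335.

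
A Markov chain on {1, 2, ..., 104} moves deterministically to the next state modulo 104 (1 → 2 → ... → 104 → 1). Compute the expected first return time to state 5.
E[T_5 | X_0 = 5] = 104

The chain cycles deterministically, so starting at state 5 it returns in exactly 104 steps. Equivalently, the stationary distribution is uniform π_j = 1/104 for every state j, so by Kac's formula E[T_5] = 1/π_5 = 104.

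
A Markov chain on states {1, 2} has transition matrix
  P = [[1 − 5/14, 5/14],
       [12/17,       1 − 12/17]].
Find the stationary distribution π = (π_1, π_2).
π_1 = 168/253, π_2 = 85/253

Solve πP = π with π_1 + π_2 = 1. From πP = π: π_1 · (1 − 5/14) + π_2 · 12/17 = π_1 ⇒ π_2 · 12/17 = π_1 · 5/14 ⇒ π_2/π_1 = (5/14)/(12/17) = 85/168. Together with π_1 + π_2 = 1:
  π_1 = (12/17)/(5/14 + 12/17) = (12/17)/(253/238) = 168/253,
  π_2 = (5/14)/(5/14 + 12/17) = (5/14)/(253/238) = 85/253.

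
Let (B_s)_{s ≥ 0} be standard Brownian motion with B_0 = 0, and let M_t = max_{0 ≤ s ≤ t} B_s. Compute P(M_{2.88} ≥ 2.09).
P(M_{2.88} ≥ 2.09) = 2·P(B_{2.88} ≥ 2.09) = 2(1 − Φ(2.09/√2.88)) ≈ 0.2181

By the reflection principle for Brownian motion, P(M_t ≥ a) = 2 · P(B_t ≥ a) for a ≥ 0. Since B_t ~ N(0, t), P(B_t ≥ 2.09) = 1 − Φ(2.09/√t) = 1 − Φ(2.09/√2.88) = 1 − Φ(1.2315). So
  P(M_{2.88} ≥ 2.09) = 2(1 − Φ(1.2315)) ≈ 0.2181.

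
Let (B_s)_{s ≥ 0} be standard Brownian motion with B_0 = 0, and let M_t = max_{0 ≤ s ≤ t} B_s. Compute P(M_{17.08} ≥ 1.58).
P(M_{17.08} ≥ 1.58) = 2·P(B_{17.08} ≥ 1.58) = 2(1 − Φ(1.58/√17.08)) ≈ 0.7022

By the reflection principle for Brownian motion, P(M_t ≥ a) = 2 · P(B_t ≥ a) for a ≥ 0. Since B_t ~ N(0, t), P(B_t ≥ 1.58) = 1 − Φ(1.58/√t) = 1 − Φ(1.58/√17.08) = 1 − Φ(0.3823). So
  P(M_{17.08} ≥ 1.58) = 2(1 − Φ(0.3823)) ≈ 0.7022.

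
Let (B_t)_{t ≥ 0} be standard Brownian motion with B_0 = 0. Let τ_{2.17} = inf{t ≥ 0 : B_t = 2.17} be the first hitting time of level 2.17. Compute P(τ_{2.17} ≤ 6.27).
P(τ_{2.17} ≤ 6.27) = 2(1 − Φ(2.17/√6.27)) = 2(1 − Φ(0.8666)) ≈ 0.3862

By the reflection principle for standard BM, P(τ_b ≤ t) = 2 · P(B_t ≥ b). Since B_t ~ N(0, t), P(B_t ≥ 2.17) = 1 − Φ(2.17/√t) = 1 − Φ(2.17/√6.27) = 1 − Φ(0.8666) ≈ 0.19308. Doubling: P(τ_{2.17} ≤ 6.27) ≈ 2 · 0.19308 = 0.38616 ≈ 0.3862.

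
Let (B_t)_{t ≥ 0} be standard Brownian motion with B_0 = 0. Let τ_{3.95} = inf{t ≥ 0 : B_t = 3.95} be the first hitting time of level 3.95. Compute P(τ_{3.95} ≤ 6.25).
P(τ_{3.95} ≤ 6.25) = 2(1 − Φ(3.95/√6.25)) = 2(1 − Φ(1.5800)) ≈ 0.1141

By the reflection principle for standard BM, P(τ_b ≤ t) = 2 · P(B_t ≥ b). Since B_t ~ N(0, t), P(B_t ≥ 3.95) = 1 − Φ(3.95/√t) = 1 − Φ(3.95/√6.25) = 1 − Φ(1.5800) ≈ 0.05705. Doubling: P(τ_{3.95} ≤ 6.25) ≈ 2 · 0.05705 = 0.11410 ≈ 0.1141.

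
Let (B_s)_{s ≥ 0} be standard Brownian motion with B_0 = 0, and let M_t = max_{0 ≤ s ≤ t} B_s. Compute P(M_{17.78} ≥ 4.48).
P(M_{17.78} ≥ 4.48) = 2·P(B_{17.78} ≥ 4.48) = 2(1 − Φ(4.48/√17.78)) ≈ 0.2880

By the reflection principle for Brownian motion, P(M_t ≥ a) = 2 · P(B_t ≥ a) for a ≥ 0. Since B_t ~ N(0, t), P(B_t ≥ 4.48) = 1 − Φ(4.48/√t) = 1 − Φ(4.48/√17.78) = 1 − Φ(1.0625). So
  P(M_{17.78} ≥ 4.48) = 2(1 − Φ(1.0625)) ≈ 0.2880.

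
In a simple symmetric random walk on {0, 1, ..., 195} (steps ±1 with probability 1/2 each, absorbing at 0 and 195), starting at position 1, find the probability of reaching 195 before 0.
P(hit 195 before 0) = 1/195

Let u_k = P(hit 195 before 0 | start at k). Then u_0 = 0, u_195 = 1, and u_k = u_{k-1}/2 + u_{k+1}/2 for 1 ≤ k ≤ 194. This harmonic recurrence is solved by u_k = k/195, giving u_1 = 1/195.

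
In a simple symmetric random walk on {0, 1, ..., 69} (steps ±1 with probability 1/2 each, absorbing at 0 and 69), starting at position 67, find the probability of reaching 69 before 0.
P(hit 69 before 0) = 67/69

Let u_k = P(hit 69 before 0 | start at k). Then u_0 = 0, u_69 = 1, and u_k = u_{k-1}/2 + u_{k+1}/2 for 1 ≤ k ≤ 68. This harmonic recurrence is solved by u_k = k/69, giving u_67 = 67/69.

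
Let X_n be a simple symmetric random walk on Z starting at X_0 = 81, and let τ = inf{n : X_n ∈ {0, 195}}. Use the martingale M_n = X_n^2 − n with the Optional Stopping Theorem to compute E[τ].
E[τ] = 9234

M_n = X_n^2 − n is a martingale (since E[X_{n+1}^2 | F_n] = X_n^2 + 1). By OST (τ has finite mean in a bounded region), E[M_τ] = E[M_0] = X_0^2 − 0 = 81^2 = 6561. Also E[M_τ] = E[X_τ^2] − E[τ]. The walk exits at 0 or 195, with P(hit 195 first) = 81/195, so E[X_τ^2] = 195^2 · 81/195 + 0 = 15795. Thus E[τ] = E[X_τ^2] − E[M_τ] = 15795 − 6561 = 9234 = 81(195 − 81) = 9234.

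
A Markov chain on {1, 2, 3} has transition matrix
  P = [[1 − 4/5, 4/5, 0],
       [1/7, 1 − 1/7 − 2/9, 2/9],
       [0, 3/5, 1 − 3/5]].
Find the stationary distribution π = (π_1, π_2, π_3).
π = (135/1171, 756/1171, 280/1171)

This is a birth-death chain on three states, which satisfies detailed balance: π_1 · P_{12} = π_2 · P_{21} and π_2 · P_{23} = π_3 · P_{32}.
From π_1 · 4/5 = π_2 · 1/7: π_2/π_1 = (4/5)/(1/7) = 28/5.
From π_2 · 2/9 = π_3 · 3/5: π_3/π_2 = (2/9)/(3/5) = 10/27.
Take π_1 proportional to 1; then unnormalized π = (1, 28/5, 56/27). Normalize by dividing by the sum 1171/135:
  π = (135/1171, 756/1171, 280/1171).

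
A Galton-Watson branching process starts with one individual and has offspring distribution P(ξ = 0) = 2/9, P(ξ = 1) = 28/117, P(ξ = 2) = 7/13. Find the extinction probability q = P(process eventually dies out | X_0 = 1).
q = 26/63

The pgf is f(s) = 2/9 + 28/117·s + 7/13·s². The extinction probability q is the smallest fixed point of f in [0, 1]. Setting s = f(s):
  7/13·s² + (28/117 − 1)·s + 2/9 = 0
  7/13·s² − (2/9 + 7/13)·s + 2/9 = 0
which factors as (s − 1)·(7/13·s − 2/9) = 0, giving roots s = 1 and s = (2/9)/(7/13) = 26/63.
Mean offspring μ = 28/117 + 2·7/13 = 154/117 > 1 (supercritical), so q < 1. The extinction probability is the smaller root: q = (2/9)/(7/13) = 26/63.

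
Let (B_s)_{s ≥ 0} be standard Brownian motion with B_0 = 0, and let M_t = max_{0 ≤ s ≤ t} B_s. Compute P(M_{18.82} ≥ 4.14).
P(M_{18.82} ≥ 4.14) = 2·P(B_{18.82} ≥ 4.14) = 2(1 − Φ(4.14/√18.82)) ≈ 0.3399

By the reflection principle for Brownian motion, P(M_t ≥ a) = 2 · P(B_t ≥ a) for a ≥ 0. Since B_t ~ N(0, t), P(B_t ≥ 4.14) = 1 − Φ(4.14/√t) = 1 − Φ(4.14/√18.82) = 1 − Φ(0.9543). So
  P(M_{18.82} ≥ 4.14) = 2(1 − Φ(0.9543)) ≈ 0.3399.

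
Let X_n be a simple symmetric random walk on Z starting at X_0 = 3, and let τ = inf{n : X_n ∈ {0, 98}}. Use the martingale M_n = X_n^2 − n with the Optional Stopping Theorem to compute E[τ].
E[τ] = 285

M_n = X_n^2 − n is a martingale (since E[X_{n+1}^2 | F_n] = X_n^2 + 1). By OST (τ has finite mean in a bounded region), E[M_τ] = E[M_0] = X_0^2 − 0 = 3^2 = 9. Also E[M_τ] = E[X_τ^2] − E[τ]. The walk exits at 0 or 98, with P(hit 98 first) = 3/98, so E[X_τ^2] = 98^2 · 3/98 + 0 = 294. Thus E[τ] = E[X_τ^2] − E[M_τ] = 294 − 9 = 285 = 3(98 − 3) = 285.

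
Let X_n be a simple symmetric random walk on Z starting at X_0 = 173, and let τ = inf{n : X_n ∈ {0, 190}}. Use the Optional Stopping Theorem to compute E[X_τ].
E[X_τ] = 173

X_n is a martingale and τ is a bounded-mean stopping time (indeed τ is finite a.s. with bounded expectation since the walk is in a bounded region). By the OST, E[X_τ] = E[X_0] = 173. Equivalently: E[X_τ] = 190 · P(hit 190 first) + 0 · P(hit 0 first) = 190 · (173/190) = 173.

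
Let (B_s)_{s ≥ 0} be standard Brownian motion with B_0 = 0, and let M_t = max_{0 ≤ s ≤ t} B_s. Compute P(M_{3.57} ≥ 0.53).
P(M_{3.57} ≥ 0.53) = 2·P(B_{3.57} ≥ 0.53) = 2(1 − Φ(0.53/√3.57)) ≈ 0.7791

By the reflection principle for Brownian motion, P(M_t ≥ a) = 2 · P(B_t ≥ a) for a ≥ 0. Since B_t ~ N(0, t), P(B_t ≥ 0.53) = 1 − Φ(0.53/√t) = 1 − Φ(0.53/√3.57) = 1 − Φ(0.2805). So
  P(M_{3.57} ≥ 0.53) = 2(1 − Φ(0.2805)) ≈ 0.7791.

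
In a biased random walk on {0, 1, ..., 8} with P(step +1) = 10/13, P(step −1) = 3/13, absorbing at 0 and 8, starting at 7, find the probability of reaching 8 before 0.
P(hit 8 before 0) = (1 − (3/10)^7) / (1 − (3/10)^8) = 14282590/14284777

Let u_k denote P(reach 8 before 0 | start at k). Boundary: u_0 = 0, u_8 = 1. Recurrence: u_k = 10/13·u_{k+1} + 3/13·u_{k-1} for 1 ≤ k ≤ 7. Try u_k = A + B·r^k with r = q/p = (3/13)/(10/13) = 3/10. Substitution satisfies the recurrence; boundary conditions give:
  u_k = (1 − r^k) / (1 − r^N) = (1 − (3/10)^7) / (1 − (3/10)^8) = 14282590/14284777.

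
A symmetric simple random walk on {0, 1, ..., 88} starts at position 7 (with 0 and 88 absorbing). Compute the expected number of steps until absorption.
E[τ | X_0 = 7] = 567

Let v_k = E[τ | X_0 = k]. Boundary: v_0 = v_88 = 0. Recurrence: v_k = 1 + (v_{k-1} + v_{k+1})/2 for 1 ≤ k ≤ 87. The particular solution to v_k − (v_{k-1} + v_{k+1})/2 = 1 is v_k = −k^2. Adding homogeneous solution A + B k and matching boundaries gives v_k = k (88 − k). Substituting k = 7: v_7 = 7 · 81 = 567.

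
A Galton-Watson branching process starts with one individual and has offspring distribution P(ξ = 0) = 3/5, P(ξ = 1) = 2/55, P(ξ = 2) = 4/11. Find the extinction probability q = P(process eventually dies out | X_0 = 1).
q = 1

Mean offspring μ = 0·3/5 + 1·2/55 + 2·4/11 = 42/55 ≤ 1. For μ ≤ 1 with offspring not concentrated at 1, the Galton-Watson process goes extinct almost surely, so q = 1.
(Algebraic check: The pgf is f(s) = 3/5 + 2/55·s + 4/11·s². The extinction probability q is the smallest fixed point of f in [0, 1]. Setting s = f(s):
  4/11·s² + (2/55 − 1)·s + 3/5 = 0
  4/11·s² − (3/5 + 4/11)·s + 3/5 = 0
which factors as (s − 1)·(4/11·s − 3/5) = 0, giving roots s = 1 and s = (3/5)/(4/11) = 33/20. Since 33/20 ≥ 1, the smallest root in [0, 1] is s = 1.)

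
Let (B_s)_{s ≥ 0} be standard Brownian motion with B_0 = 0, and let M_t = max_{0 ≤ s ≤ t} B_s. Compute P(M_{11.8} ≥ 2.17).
P(M_{11.8} ≥ 2.17) = 2·P(B_{11.8} ≥ 2.17) = 2(1 − Φ(2.17/√11.8)) ≈ 0.5276

By the reflection principle for Brownian motion, P(M_t ≥ a) = 2 · P(B_t ≥ a) for a ≥ 0. Since B_t ~ N(0, t), P(B_t ≥ 2.17) = 1 − Φ(2.17/√t) = 1 − Φ(2.17/√11.8) = 1 − Φ(0.6317). So
  P(M_{11.8} ≥ 2.17) = 2(1 − Φ(0.6317)) ≈ 0.5276.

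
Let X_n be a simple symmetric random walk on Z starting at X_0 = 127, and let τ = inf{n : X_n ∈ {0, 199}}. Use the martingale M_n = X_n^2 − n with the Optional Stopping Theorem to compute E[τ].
E[τ] = 9144

M_n = X_n^2 − n is a martingale (since E[X_{n+1}^2 | F_n] = X_n^2 + 1). By OST (τ has finite mean in a bounded region), E[M_τ] = E[M_0] = X_0^2 − 0 = 127^2 = 16129. Also E[M_τ] = E[X_τ^2] − E[τ]. The walk exits at 0 or 199, with P(hit 199 first) = 127/199, so E[X_τ^2] = 199^2 · 127/199 + 0 = 25273. Thus E[τ] = E[X_τ^2] − E[M_τ] = 25273 − 16129 = 9144 = 127(199 − 127) = 9144.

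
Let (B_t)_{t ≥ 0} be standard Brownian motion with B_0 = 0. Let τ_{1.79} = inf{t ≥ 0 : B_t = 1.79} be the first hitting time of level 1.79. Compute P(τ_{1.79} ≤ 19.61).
P(τ_{1.79} ≤ 19.61) = 2(1 − Φ(1.79/√19.61)) = 2(1 − Φ(0.4042)) ≈ 0.6861

By the reflection principle for standard BM, P(τ_b ≤ t) = 2 · P(B_t ≥ b). Since B_t ~ N(0, t), P(B_t ≥ 1.79) = 1 − Φ(1.79/√t) = 1 − Φ(1.79/√19.61) = 1 − Φ(0.4042) ≈ 0.34303. Doubling: P(τ_{1.79} ≤ 19.61) ≈ 2 · 0.34303 = 0.68606 ≈ 0.6861.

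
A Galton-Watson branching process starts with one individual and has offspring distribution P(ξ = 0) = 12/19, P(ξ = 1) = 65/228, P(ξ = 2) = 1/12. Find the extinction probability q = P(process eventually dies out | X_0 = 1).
q = 1

Mean offspring μ = 0·12/19 + 1·65/228 + 2·1/12 = 103/228 ≤ 1. For μ ≤ 1 with offspring not concentrated at 1, the Galton-Watson process goes extinct almost surely, so q = 1.
(Algebraic check: The pgf is f(s) = 12/19 + 65/228·s + 1/12·s². The extinction probability q is the smallest fixed point of f in [0, 1]. Setting s = f(s):
  1/12·s² + (65/228 − 1)·s + 12/19 = 0
  1/12·s² − (12/19 + 1/12)·s + 12/19 = 0
which factors as (s − 1)·(1/12·s − 12/19) = 0, giving roots s = 1 and s = (12/19)/(1/12) = 144/19. Since 144/19 ≥ 1, the smallest root in [0, 1] is s = 1.)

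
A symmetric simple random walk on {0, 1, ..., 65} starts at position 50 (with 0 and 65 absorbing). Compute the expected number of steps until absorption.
E[τ | X_0 = 50] = 750

Let v_k = E[τ | X_0 = k]. Boundary: v_0 = v_65 = 0. Recurrence: v_k = 1 + (v_{k-1} + v_{k+1})/2 for 1 ≤ k ≤ 64. The particular solution to v_k − (v_{k-1} + v_{k+1})/2 = 1 is v_k = −k^2. Adding homogeneous solution A + B k and matching boundaries gives v_k = k (65 − k). Substituting k = 50: v_50 = 50 · 15 = 750.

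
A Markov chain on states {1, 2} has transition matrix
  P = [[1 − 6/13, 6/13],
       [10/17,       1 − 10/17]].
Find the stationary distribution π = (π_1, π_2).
π_1 = 65/116, π_2 = 51/116

Solve πP = π with π_1 + π_2 = 1. From πP = π: π_1 · (1 − 6/13) + π_2 · 10/17 = π_1 ⇒ π_2 · 10/17 = π_1 · 6/13 ⇒ π_2/π_1 = (6/13)/(10/17) = 51/65. Together with π_1 + π_2 = 1:
  π_1 = (10/17)/(6/13 + 10/17) = (10/17)/(232/221) = 65/116,
  π_2 = (6/13)/(6/13 + 10/17) = (6/13)/(232/221) = 51/116.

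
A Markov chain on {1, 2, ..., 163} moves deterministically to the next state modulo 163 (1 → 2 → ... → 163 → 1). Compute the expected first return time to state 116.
E[T_116 | X_0 = 116] = 163

The chain cycles deterministically, so starting at state 116 it returns in exactly 163 steps. Equivalently, the stationary distribution is uniform π_j = 1/163 for every state j, so by Kac's formula E[T_116] = 1/π_116 = 163.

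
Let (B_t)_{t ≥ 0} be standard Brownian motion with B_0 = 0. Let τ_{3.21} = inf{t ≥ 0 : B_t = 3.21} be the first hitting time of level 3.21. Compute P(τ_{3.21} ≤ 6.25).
P(τ_{3.21} ≤ 6.25) = 2(1 − Φ(3.21/√6.25)) = 2(1 − Φ(1.2840)) ≈ 0.1991

By the reflection principle for standard BM, P(τ_b ≤ t) = 2 · P(B_t ≥ b). Since B_t ~ N(0, t), P(B_t ≥ 3.21) = 1 − Φ(3.21/√t) = 1 − Φ(3.21/√6.25) = 1 − Φ(1.2840) ≈ 0.09957. Doubling: P(τ_{3.21} ≤ 6.25) ≈ 2 · 0.09957 = 0.19914 ≈ 0.1991.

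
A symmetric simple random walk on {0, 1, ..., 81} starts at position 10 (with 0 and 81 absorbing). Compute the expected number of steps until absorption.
E[τ | X_0 = 10] = 710

Let v_k = E[τ | X_0 = k]. Boundary: v_0 = v_81 = 0. Recurrence: v_k = 1 + (v_{k-1} + v_{k+1})/2 for 1 ≤ k ≤ 80. The particular solution to v_k − (v_{k-1} + v_{k+1})/2 = 1 is v_k = −k^2. Adding homogeneous solution A + B k and matching boundaries gives v_k = k (81 − k). Substituting k = 10: v_10 = 10 · 71 = 710.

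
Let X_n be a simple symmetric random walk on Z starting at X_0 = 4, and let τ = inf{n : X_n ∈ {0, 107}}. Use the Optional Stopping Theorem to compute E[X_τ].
E[X_τ] = 4

X_n is a martingale and τ is a bounded-mean stopping time (indeed τ is finite a.s. with bounded expectation since the walk is in a bounded region). By the OST, E[X_τ] = E[X_0] = 4. Equivalently: E[X_τ] = 107 · P(hit 107 first) + 0 · P(hit 0 first) = 107 · (4/107) = 4.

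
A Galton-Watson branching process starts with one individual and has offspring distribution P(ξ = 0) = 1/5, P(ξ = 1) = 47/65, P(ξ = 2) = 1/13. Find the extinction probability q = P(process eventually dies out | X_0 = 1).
q = 1

Mean offspring μ = 0·1/5 + 1·47/65 + 2·1/13 = 57/65 ≤ 1. For μ ≤ 1 with offspring not concentrated at 1, the Galton-Watson process goes extinct almost surely, so q = 1.
(Algebraic check: The pgf is f(s) = 1/5 + 47/65·s + 1/13·s². The extinction probability q is the smallest fixed point of f in [0, 1]. Setting s = f(s):
  1/13·s² + (47/65 − 1)·s + 1/5 = 0
  1/13·s² − (1/5 + 1/13)·s + 1/5 = 0
which factors as (s − 1)·(1/13·s − 1/5) = 0, giving roots s = 1 and s = (1/5)/(1/13) = 13/5. Since 13/5 ≥ 1, the smallest root in [0, 1] is s = 1.)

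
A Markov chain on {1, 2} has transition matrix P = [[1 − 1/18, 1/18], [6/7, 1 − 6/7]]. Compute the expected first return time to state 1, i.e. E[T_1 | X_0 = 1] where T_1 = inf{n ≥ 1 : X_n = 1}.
E[T_1 | X_0 = 1] = 1/π_1 = 115/108

For an irreducible recurrent Markov chain with stationary distribution π, E[T_i | X_0 = i] = 1/π_i (Kac's formula). Here π_1 = (6/7)/(1/18 + 6/7) = (6/7)/(115/126) = 108/115, so E[T_1 | X_0 = 1] = 1/π_1 = (1/18 + 6/7)/(6/7) = (115/126)/(6/7) = 115/108.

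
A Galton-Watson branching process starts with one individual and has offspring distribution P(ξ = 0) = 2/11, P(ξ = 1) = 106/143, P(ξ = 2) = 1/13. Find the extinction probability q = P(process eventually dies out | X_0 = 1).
q = 1

Mean offspring μ = 0·2/11 + 1·106/143 + 2·1/13 = 128/143 ≤ 1. For μ ≤ 1 with offspring not concentrated at 1, the Galton-Watson process goes extinct almost surely, so q = 1.
(Algebraic check: The pgf is f(s) = 2/11 + 106/143·s + 1/13·s². The extinction probability q is the smallest fixed point of f in [0, 1]. Setting s = f(s):
  1/13·s² + (106/143 − 1)·s + 2/11 = 0
  1/13·s² − (2/11 + 1/13)·s + 2/11 = 0
which factors as (s − 1)·(1/13·s − 2/11) = 0, giving roots s = 1 and s = (2/11)/(1/13) = 26/11. Since 26/11 ≥ 1, the smallest root in [0, 1] is s = 1.)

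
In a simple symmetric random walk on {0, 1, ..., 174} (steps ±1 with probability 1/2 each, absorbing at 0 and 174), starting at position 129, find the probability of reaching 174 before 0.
P(hit 174 before 0) = 129/174 = 43/58

Let u_k = P(hit 174 before 0 | start at k). Then u_0 = 0, u_174 = 1, and u_k = u_{k-1}/2 + u_{k+1}/2 for 1 ≤ k ≤ 173. This harmonic recurrence is solved by u_k = k/174, giving u_129 = 129/174 = 43/58.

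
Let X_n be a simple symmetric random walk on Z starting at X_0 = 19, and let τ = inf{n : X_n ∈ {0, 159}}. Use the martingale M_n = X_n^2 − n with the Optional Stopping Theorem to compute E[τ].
E[τ] = 2660

M_n = X_n^2 − n is a martingale (since E[X_{n+1}^2 | F_n] = X_n^2 + 1). By OST (τ has finite mean in a bounded region), E[M_τ] = E[M_0] = X_0^2 − 0 = 19^2 = 361. Also E[M_τ] = E[X_τ^2] − E[τ]. The walk exits at 0 or 159, with P(hit 159 first) = 19/159, so E[X_τ^2] = 159^2 · 19/159 + 0 = 3021. Thus E[τ] = E[X_τ^2] − E[M_τ] = 3021 − 361 = 2660 = 19(159 − 19) = 2660.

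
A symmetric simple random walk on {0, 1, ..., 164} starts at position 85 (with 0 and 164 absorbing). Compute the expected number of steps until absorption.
E[τ | X_0 = 85] = 6715

Let v_k = E[τ | X_0 = k]. Boundary: v_0 = v_164 = 0. Recurrence: v_k = 1 + (v_{k-1} + v_{k+1})/2 for 1 ≤ k ≤ 163. The particular solution to v_k − (v_{k-1} + v_{k+1})/2 = 1 is v_k = −k^2. Adding homogeneous solution A + B k and matching boundaries gives v_k = k (164 − k). Substituting k = 85: v_85 = 85 · 79 = 6715.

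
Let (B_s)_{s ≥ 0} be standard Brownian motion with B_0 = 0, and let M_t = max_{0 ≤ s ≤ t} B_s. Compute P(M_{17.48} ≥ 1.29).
P(M_{17.48} ≥ 1.29) = 2·P(B_{17.48} ≥ 1.29) = 2(1 − Φ(1.29/√17.48)) ≈ 0.7577

By the reflection principle for Brownian motion, P(M_t ≥ a) = 2 · P(B_t ≥ a) for a ≥ 0. Since B_t ~ N(0, t), P(B_t ≥ 1.29) = 1 − Φ(1.29/√t) = 1 − Φ(1.29/√17.48) = 1 − Φ(0.3085). So
  P(M_{17.48} ≥ 1.29) = 2(1 − Φ(0.3085)) ≈ 0.7577.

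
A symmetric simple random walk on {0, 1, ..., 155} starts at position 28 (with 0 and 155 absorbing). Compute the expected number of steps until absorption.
E[τ | X_0 = 28] = 3556

Let v_k = E[τ | X_0 = k]. Boundary: v_0 = v_155 = 0. Recurrence: v_k = 1 + (v_{k-1} + v_{k+1})/2 for 1 ≤ k ≤ 154. The particular solution to v_k − (v_{k-1} + v_{k+1})/2 = 1 is v_k = −k^2. Adding homogeneous solution A + B k and matching boundaries gives v_k = k (155 − k). Substituting k = 28: v_28 = 28 · 127 = 3556.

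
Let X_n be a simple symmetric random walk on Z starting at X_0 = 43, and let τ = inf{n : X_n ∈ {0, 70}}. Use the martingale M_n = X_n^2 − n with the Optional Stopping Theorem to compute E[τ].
E[τ] = 1161

M_n = X_n^2 − n is a martingale (since E[X_{n+1}^2 | F_n] = X_n^2 + 1). By OST (τ has finite mean in a bounded region), E[M_τ] = E[M_0] = X_0^2 − 0 = 43^2 = 1849. Also E[M_τ] = E[X_τ^2] − E[τ]. The walk exits at 0 or 70, with P(hit 70 first) = 43/70, so E[X_τ^2] = 70^2 · 43/70 + 0 = 3010. Thus E[τ] = E[X_τ^2] − E[M_τ] = 3010 − 1849 = 1161 = 43(70 − 43) = 1161.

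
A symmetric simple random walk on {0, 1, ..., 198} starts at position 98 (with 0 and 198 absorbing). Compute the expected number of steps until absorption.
E[τ | X_0 = 98] = 9800

Let v_k = E[τ | X_0 = k]. Boundary: v_0 = v_198 = 0. Recurrence: v_k = 1 + (v_{k-1} + v_{k+1})/2 for 1 ≤ k ≤ 197. The particular solution to v_k − (v_{k-1} + v_{k+1})/2 = 1 is v_k = −k^2. Adding homogeneous solution A + B k and matching boundaries gives v_k = k (198 − k). Substituting k = 98: v_98 = 98 · 100 = 9800.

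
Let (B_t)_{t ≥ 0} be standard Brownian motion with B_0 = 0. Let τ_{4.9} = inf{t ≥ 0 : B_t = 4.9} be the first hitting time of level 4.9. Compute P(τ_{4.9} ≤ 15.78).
P(τ_{4.9} ≤ 15.78) = 2(1 − Φ(4.9/√15.78)) = 2(1 − Φ(1.2335)) ≈ 0.2174

By the reflection principle for standard BM, P(τ_b ≤ t) = 2 · P(B_t ≥ b). Since B_t ~ N(0, t), P(B_t ≥ 4.9) = 1 − Φ(4.9/√t) = 1 − Φ(4.9/√15.78) = 1 − Φ(1.2335) ≈ 0.10869. Doubling: P(τ_{4.9} ≤ 15.78) ≈ 2 · 0.10869 = 0.21738 ≈ 0.2174.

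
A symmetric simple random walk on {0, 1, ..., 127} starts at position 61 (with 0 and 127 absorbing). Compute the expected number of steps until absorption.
E[τ | X_0 = 61] = 4026

Let v_k = E[τ | X_0 = k]. Boundary: v_0 = v_127 = 0. Recurrence: v_k = 1 + (v_{k-1} + v_{k+1})/2 for 1 ≤ k ≤ 126. The particular solution to v_k − (v_{k-1} + v_{k+1})/2 = 1 is v_k = −k^2. Adding homogeneous solution A + B k and matching boundaries gives v_k = k (127 − k). Substituting k = 61: v_61 = 61 · 66 = 4026.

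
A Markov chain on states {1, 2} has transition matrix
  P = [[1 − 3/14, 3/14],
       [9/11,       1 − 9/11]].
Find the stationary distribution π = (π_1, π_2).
π_1 = 42/53, π_2 = 11/53

Solve πP = π with π_1 + π_2 = 1. From πP = π: π_1 · (1 − 3/14) + π_2 · 9/11 = π_1 ⇒ π_2 · 9/11 = π_1 · 3/14 ⇒ π_2/π_1 = (3/14)/(9/11) = 11/42. Together with π_1 + π_2 = 1:
  π_1 = (9/11)/(3/14 + 9/11) = (9/11)/(159/154) = 42/53,
  π_2 = (3/14)/(3/14 + 9/11) = (3/14)/(159/154) = 11/53.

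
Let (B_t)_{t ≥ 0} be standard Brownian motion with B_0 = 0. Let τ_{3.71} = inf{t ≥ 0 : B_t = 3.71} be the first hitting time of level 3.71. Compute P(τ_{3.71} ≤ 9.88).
P(τ_{3.71} ≤ 9.88) = 2(1 − Φ(3.71/√9.88)) = 2(1 − Φ(1.1803)) ≈ 0.2379

By the reflection principle for standard BM, P(τ_b ≤ t) = 2 · P(B_t ≥ b). Since B_t ~ N(0, t), P(B_t ≥ 3.71) = 1 − Φ(3.71/√t) = 1 − Φ(3.71/√9.88) = 1 − Φ(1.1803) ≈ 0.11894. Doubling: P(τ_{3.71} ≤ 9.88) ≈ 2 · 0.11894 = 0.23788 ≈ 0.2379.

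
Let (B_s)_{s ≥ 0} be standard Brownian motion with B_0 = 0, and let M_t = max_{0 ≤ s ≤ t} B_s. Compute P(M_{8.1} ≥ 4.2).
P(M_{8.1} ≥ 4.2) = 2·P(B_{8.1} ≥ 4.2) = 2(1 − Φ(4.2/√8.1)) ≈ 0.1400

By the reflection principle for Brownian motion, P(M_t ≥ a) = 2 · P(B_t ≥ a) for a ≥ 0. Since B_t ~ N(0, t), P(B_t ≥ 4.2) = 1 − Φ(4.2/√t) = 1 − Φ(4.2/√8.1) = 1 − Φ(1.4757). So
  P(M_{8.1} ≥ 4.2) = 2(1 − Φ(1.4757)) ≈ 0.1400.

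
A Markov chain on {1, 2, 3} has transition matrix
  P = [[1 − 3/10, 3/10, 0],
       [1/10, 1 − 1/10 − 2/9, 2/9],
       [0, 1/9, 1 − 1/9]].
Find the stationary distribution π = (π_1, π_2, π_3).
π = (1/10, 3/10, 3/5)

This is a birth-death chain on three states, which satisfies detailed balance: π_1 · P_{12} = π_2 · P_{21} and π_2 · P_{23} = π_3 · P_{32}.
From π_1 · 3/10 = π_2 · 1/10: π_2/π_1 = (3/10)/(1/10) = 3.
From π_2 · 2/9 = π_3 · 1/9: π_3/π_2 = (2/9)/(1/9) = 2.
Take π_1 proportional to 1; then unnormalized π = (1, 3, 6). Normalize by dividing by the sum 10:
  π = (1/10, 3/10, 3/5).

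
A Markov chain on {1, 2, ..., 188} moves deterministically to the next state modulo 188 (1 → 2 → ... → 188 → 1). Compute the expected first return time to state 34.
E[T_34 | X_0 = 34] = 188

The chain cycles deterministically, so starting at state 34 it returns in exactly 188 steps. Equivalently, the stationary distribution is uniform π_j = 1/188 for every state j, so by Kac's formula E[T_34] = 1/π_34 = 188.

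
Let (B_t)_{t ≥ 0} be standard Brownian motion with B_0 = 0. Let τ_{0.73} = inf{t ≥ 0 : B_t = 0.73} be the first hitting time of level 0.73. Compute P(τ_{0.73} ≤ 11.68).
P(τ_{0.73} ≤ 11.68) = 2(1 − Φ(0.73/√11.68)) = 2(1 − Φ(0.2136)) ≈ 0.8309

By the reflection principle for standard BM, P(τ_b ≤ t) = 2 · P(B_t ≥ b). Since B_t ~ N(0, t), P(B_t ≥ 0.73) = 1 − Φ(0.73/√t) = 1 − Φ(0.73/√11.68) = 1 − Φ(0.2136) ≈ 0.41543. Doubling: P(τ_{0.73} ≤ 11.68) ≈ 2 · 0.41543 = 0.83086 ≈ 0.8309.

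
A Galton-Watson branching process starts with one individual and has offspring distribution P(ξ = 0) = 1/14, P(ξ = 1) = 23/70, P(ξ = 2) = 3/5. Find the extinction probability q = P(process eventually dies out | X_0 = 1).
q = 5/42

The pgf is f(s) = 1/14 + 23/70·s + 3/5·s². The extinction probability q is the smallest fixed point of f in [0, 1]. Setting s = f(s):
  3/5·s² + (23/70 − 1)·s + 1/14 = 0
  3/5·s² − (1/14 + 3/5)·s + 1/14 = 0
which factors as (s − 1)·(3/5·s − 1/14) = 0, giving roots s = 1 and s = (1/14)/(3/5) = 5/42.
Mean offspring μ = 23/70 + 2·3/5 = 107/70 > 1 (supercritical), so q < 1. The extinction probability is the smaller root: q = (1/14)/(3/5) = 5/42.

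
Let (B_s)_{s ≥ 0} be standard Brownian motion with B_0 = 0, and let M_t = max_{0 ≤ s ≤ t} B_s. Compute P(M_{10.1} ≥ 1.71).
P(M_{10.1} ≥ 1.71) = 2·P(B_{10.1} ≥ 1.71) = 2(1 − Φ(1.71/√10.1)) ≈ 0.5905

By the reflection principle for Brownian motion, P(M_t ≥ a) = 2 · P(B_t ≥ a) for a ≥ 0. Since B_t ~ N(0, t), P(B_t ≥ 1.71) = 1 − Φ(1.71/√t) = 1 − Φ(1.71/√10.1) = 1 − Φ(0.5381). So
  P(M_{10.1} ≥ 1.71) = 2(1 − Φ(0.5381)) ≈ 0.5905.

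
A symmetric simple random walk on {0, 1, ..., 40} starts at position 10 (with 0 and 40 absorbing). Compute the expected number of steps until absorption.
E[τ | X_0 = 10] = 300

Let v_k = E[τ | X_0 = k]. Boundary: v_0 = v_40 = 0. Recurrence: v_k = 1 + (v_{k-1} + v_{k+1})/2 for 1 ≤ k ≤ 39. The particular solution to v_k − (v_{k-1} + v_{k+1})/2 = 1 is v_k = −k^2. Adding homogeneous solution A + B k and matching boundaries gives v_k = k (40 − k). Substituting k = 10: v_10 = 10 · 30 = 300.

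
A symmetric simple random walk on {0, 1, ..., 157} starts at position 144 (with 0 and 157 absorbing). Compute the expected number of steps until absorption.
E[τ | X_0 = 144] = 1872

Let v_k = E[τ | X_0 = k]. Boundary: v_0 = v_157 = 0. Recurrence: v_k = 1 + (v_{k-1} + v_{k+1})/2 for 1 ≤ k ≤ 156. The particular solution to v_k − (v_{k-1} + v_{k+1})/2 = 1 is v_k = −k^2. Adding homogeneous solution A + B k and matching boundaries gives v_k = k (157 − k). Substituting k = 144: v_144 = 144 · 13 = 1872.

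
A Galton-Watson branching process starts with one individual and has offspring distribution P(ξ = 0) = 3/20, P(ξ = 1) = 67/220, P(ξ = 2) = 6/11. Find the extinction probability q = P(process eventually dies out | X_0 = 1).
q = 11/40

The pgf is f(s) = 3/20 + 67/220·s + 6/11·s². The extinction probability q is the smallest fixed point of f in [0, 1]. Setting s = f(s):
  6/11·s² + (67/220 − 1)·s + 3/20 = 0
  6/11·s² − (3/20 + 6/11)·s + 3/20 = 0
which factors as (s − 1)·(6/11·s − 3/20) = 0, giving roots s = 1 and s = (3/20)/(6/11) = 11/40.
Mean offspring μ = 67/220 + 2·6/11 = 307/220 > 1 (supercritical), so q < 1. The extinction probability is the smaller root: q = (3/20)/(6/11) = 11/40.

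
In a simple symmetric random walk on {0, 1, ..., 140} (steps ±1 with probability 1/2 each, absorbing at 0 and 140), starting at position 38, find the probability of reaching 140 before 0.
P(hit 140 before 0) = 38/140 = 19/70

Let u_k = P(hit 140 before 0 | start at k). Then u_0 = 0, u_140 = 1, and u_k = u_{k-1}/2 + u_{k+1}/2 for 1 ≤ k ≤ 139. This harmonic recurrence is solved by u_k = k/140, giving u_38 = 38/140 = 19/70.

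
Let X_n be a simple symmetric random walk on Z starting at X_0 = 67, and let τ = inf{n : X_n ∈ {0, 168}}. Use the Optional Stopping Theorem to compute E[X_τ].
E[X_τ] = 67

X_n is a martingale and τ is a bounded-mean stopping time (indeed τ is finite a.s. with bounded expectation since the walk is in a bounded region). By the OST, E[X_τ] = E[X_0] = 67. Equivalently: E[X_τ] = 168 · P(hit 168 first) + 0 · P(hit 0 first) = 168 · (67/168) = 67.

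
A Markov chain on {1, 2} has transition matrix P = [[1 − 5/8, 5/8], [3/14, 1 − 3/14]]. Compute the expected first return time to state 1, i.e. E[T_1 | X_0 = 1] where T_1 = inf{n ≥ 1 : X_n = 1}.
E[T_1 | X_0 = 1] = 1/π_1 = 47/12

For an irreducible recurrent Markov chain with stationary distribution π, E[T_i | X_0 = i] = 1/π_i (Kac's formula). Here π_1 = (3/14)/(5/8 + 3/14) = (3/14)/(47/56) = 12/47, so E[T_1 | X_0 = 1] = 1/π_1 = (5/8 + 3/14)/(3/14) = (47/56)/(3/14) = 47/12.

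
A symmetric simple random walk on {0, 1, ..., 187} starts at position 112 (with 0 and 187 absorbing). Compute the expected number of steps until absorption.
E[τ | X_0 = 112] = 8400

Let v_k = E[τ | X_0 = k]. Boundary: v_0 = v_187 = 0. Recurrence: v_k = 1 + (v_{k-1} + v_{k+1})/2 for 1 ≤ k ≤ 186. The particular solution to v_k − (v_{k-1} + v_{k+1})/2 = 1 is v_k = −k^2. Adding homogeneous solution A + B k and matching boundaries gives v_k = k (187 − k). Substituting k = 112: v_112 = 112 · 75 = 8400.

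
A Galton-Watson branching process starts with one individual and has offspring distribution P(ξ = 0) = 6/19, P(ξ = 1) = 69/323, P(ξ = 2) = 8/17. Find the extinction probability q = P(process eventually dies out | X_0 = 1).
q = 51/76

The pgf is f(s) = 6/19 + 69/323·s + 8/17·s². The extinction probability q is the smallest fixed point of f in [0, 1]. Setting s = f(s):
  8/17·s² + (69/323 − 1)·s + 6/19 = 0
  8/17·s² − (6/19 + 8/17)·s + 6/19 = 0
which factors as (s − 1)·(8/17·s − 6/19) = 0, giving roots s = 1 and s = (6/19)/(8/17) = 51/76.
Mean offspring μ = 69/323 + 2·8/17 = 373/323 > 1 (supercritical), so q < 1. The extinction probability is the smaller root: q = (6/19)/(8/17) = 51/76.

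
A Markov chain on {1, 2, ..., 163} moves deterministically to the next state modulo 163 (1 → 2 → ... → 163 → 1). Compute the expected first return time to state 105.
E[T_105 | X_0 = 105] = 163

The chain cycles deterministically, so starting at state 105 it returns in exactly 163 steps. Equivalently, the stationary distribution is uniform π_j = 1/163 for every state j, so by Kac's formula E[T_105] = 1/π_105 = 163.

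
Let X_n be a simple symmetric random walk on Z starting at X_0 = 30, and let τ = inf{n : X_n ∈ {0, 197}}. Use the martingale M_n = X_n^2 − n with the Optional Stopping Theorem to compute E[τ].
E[τ] = 5010

M_n = X_n^2 − n is a martingale (since E[X_{n+1}^2 | F_n] = X_n^2 + 1). By OST (τ has finite mean in a bounded region), E[M_τ] = E[M_0] = X_0^2 − 0 = 30^2 = 900. Also E[M_τ] = E[X_τ^2] − E[τ]. The walk exits at 0 or 197, with P(hit 197 first) = 30/197, so E[X_τ^2] = 197^2 · 30/197 + 0 = 5910. Thus E[τ] = E[X_τ^2] − E[M_τ] = 5910 − 900 = 5010 = 30(197 − 30) = 5010.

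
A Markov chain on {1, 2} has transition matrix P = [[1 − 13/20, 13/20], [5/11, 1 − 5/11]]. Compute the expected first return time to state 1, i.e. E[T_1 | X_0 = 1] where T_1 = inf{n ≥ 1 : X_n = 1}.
E[T_1 | X_0 = 1] = 1/π_1 = 243/100

For an irreducible recurrent Markov chain with stationary distribution π, E[T_i | X_0 = i] = 1/π_i (Kac's formula). Here π_1 = (5/11)/(13/20 + 5/11) = (5/11)/(243/220) = 100/243, so E[T_1 | X_0 = 1] = 1/π_1 = (13/20 + 5/11)/(5/11) = (243/220)/(5/11) = 243/100.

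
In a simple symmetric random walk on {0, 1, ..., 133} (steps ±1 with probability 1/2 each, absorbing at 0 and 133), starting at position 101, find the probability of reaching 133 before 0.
P(hit 133 before 0) = 101/133

Let u_k = P(hit 133 before 0 | start at k). Then u_0 = 0, u_133 = 1, and u_k = u_{k-1}/2 + u_{k+1}/2 for 1 ≤ k ≤ 132. This harmonic recurrence is solved by u_k = k/133, giving u_101 = 101/133.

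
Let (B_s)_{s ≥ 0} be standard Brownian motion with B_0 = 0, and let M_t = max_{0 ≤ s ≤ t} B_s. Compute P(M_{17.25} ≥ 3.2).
P(M_{17.25} ≥ 3.2) = 2·P(B_{17.25} ≥ 3.2) = 2(1 − Φ(3.2/√17.25)) ≈ 0.4410

By the reflection principle for Brownian motion, P(M_t ≥ a) = 2 · P(B_t ≥ a) for a ≥ 0. Since B_t ~ N(0, t), P(B_t ≥ 3.2) = 1 − Φ(3.2/√t) = 1 − Φ(3.2/√17.25) = 1 − Φ(0.7705). So
  P(M_{17.25} ≥ 3.2) = 2(1 − Φ(0.7705)) ≈ 0.4410.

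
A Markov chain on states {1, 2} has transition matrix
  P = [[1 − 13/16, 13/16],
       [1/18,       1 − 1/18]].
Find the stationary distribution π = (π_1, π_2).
π_1 = 8/125, π_2 = 117/125

Solve πP = π with π_1 + π_2 = 1. From πP = π: π_1 · (1 − 13/16) + π_2 · 1/18 = π_1 ⇒ π_2 · 1/18 = π_1 · 13/16 ⇒ π_2/π_1 = (13/16)/(1/18) = 117/8. Together with π_1 + π_2 = 1:
  π_1 = (1/18)/(13/16 + 1/18) = (1/18)/(125/144) = 8/125,
  π_2 = (13/16)/(13/16 + 1/18) = (13/16)/(125/144) = 117/125.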